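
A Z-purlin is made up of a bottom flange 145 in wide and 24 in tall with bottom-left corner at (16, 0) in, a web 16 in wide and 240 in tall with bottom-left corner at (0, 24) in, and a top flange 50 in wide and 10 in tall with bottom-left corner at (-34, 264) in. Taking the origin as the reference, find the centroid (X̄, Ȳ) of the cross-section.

bottom flange: A = 145 × 24 = 3480.00, centroid at (88.50, 12.00).
web: A = 16 × 240 = 3840.00, centroid at (8.00, 144.00).
top flange: A = 50 × 10 = 500.00, centroid at (-9.00, 269.00).
ΣA = 7820.00 in²
ΣAX̄ = (3480.00)(88.50) + (3840.00)(8.00) + (500.00)(-9.00) = 334200.00 in³
ΣAȲ = (3480.00)(12.00) + (3840.00)(144.00) + (500.00)(269.00) = 729220.00 in³
X̄ = 334200.00 / 7820.00 = 42.74 in
Ȳ = 729220.00 / 7820.00 = 93.25 in

X̄ = 42.74 in, Ȳ = 93.25 in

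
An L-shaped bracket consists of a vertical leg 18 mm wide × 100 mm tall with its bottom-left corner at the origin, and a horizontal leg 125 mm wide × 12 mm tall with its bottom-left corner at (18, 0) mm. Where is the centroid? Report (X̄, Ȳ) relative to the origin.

vertical leg: A = 18 × 100 = 1800.00, centroid at (9.00, 50.00).
horizontal leg: A = 125 × 12 = 1500.00, centroid at (80.50, 6.00).
ΣA = 3300.00 mm²
ΣAX̄ = (1800.00)(9.00) + (1500.00)(80.50) = 136950.00 mm³
ΣAȲ = (1800.00)(50.00) + (1500.00)(6.00) = 99000.00 mm³
X̄ = 136950.00 / 3300.00 = 41.50 mm
Ȳ = 99000.00 / 3300.00 = 30.00 mm

X̄ = 41.50 mm, Ȳ = 30.00 mm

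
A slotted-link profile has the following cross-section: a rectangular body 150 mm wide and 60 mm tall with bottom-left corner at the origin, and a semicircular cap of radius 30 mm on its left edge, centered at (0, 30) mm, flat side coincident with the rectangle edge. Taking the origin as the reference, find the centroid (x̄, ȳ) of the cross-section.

x̄ = 63.09 mm, ȳ = 30.00 mm

Part | A | x̄ᵢ | ȳᵢ | A·x̄ᵢ | A·ȳᵢ
rectangular body | 9000.00 | 75.00 | 30.00 | 675000.00 | 270000.00
semicircular end | 1413.72 | -12.73 | 30.00 | -18000.00 | 42411.50
Σ | 10413.72 |  |  | 657000.00 | 312411.50
x̄ = 657000.00 / 10413.72 = 63.09 mm
ȳ = 312411.50 / 10413.72 = 30.00 mm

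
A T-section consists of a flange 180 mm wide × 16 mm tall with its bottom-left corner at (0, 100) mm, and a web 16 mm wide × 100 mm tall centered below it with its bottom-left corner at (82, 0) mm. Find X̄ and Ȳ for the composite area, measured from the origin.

web: A = 16 × 100 = 1600.00, centroid at (90.00, 50.00).
flange: A = 180 × 16 = 2880.00, centroid at (90.00, 108.00).
ΣA = 4480.00 mm², ΣAX̄ = 403200.00 mm³, ΣAȲ = 391040.00 mm³.
X̄ = 403200.00/4480.00 = 90.00 mm; Ȳ = 391040.00/4480.00 = 87.29 mm.

X̄ = 90.00 mm, Ȳ = 87.29 mm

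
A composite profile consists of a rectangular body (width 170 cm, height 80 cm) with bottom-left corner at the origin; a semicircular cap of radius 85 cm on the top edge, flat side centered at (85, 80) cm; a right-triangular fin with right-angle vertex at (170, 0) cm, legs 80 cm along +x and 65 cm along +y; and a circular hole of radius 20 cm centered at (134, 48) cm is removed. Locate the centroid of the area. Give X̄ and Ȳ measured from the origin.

Part | A | x̄ᵢ | ȳᵢ | A·x̄ᵢ | A·ȳᵢ
rectangular body | 13600.00 | 85.00 | 40.00 | 1156000.00 | 544000.00
semicircular top | 11349.00 | 85.00 | 116.08 | 964665.29 | 1317336.94
triangular fin | 2600.00 | 196.67 | 21.67 | 511333.33 | 56333.33
hole | -1256.64 | 134.00 | 48.00 | -168389.37 | -60318.58
Σ | 26292.37 |  |  | 2463609.26 | 1857351.70
X̄ = 2463609.26 / 26292.37 = 93.70 cm
Ȳ = 1857351.70 / 26292.37 = 70.64 cm

X̄ = 93.70 cm, Ȳ = 70.64 cm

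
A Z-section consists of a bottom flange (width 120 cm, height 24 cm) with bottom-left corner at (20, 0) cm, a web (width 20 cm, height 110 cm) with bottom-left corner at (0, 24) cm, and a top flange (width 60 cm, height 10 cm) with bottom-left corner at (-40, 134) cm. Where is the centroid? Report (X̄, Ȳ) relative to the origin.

X̄ = 43.38 cm, Ȳ = 51.37 cm

bottom flange: A = 120 × 24 = 2880.00, centroid at (80.00, 12.00).
web: A = 20 × 110 = 2200.00, centroid at (10.00, 79.00).
top flange: A = 60 × 10 = 600.00, centroid at (-10.00, 139.00).
ΣA = 5680.00 cm², ΣAX̄ = 246400.00 cm³, ΣAȲ = 291760.00 cm³.
X̄ = 246400.00/5680.00 = 43.38 cm; Ȳ = 291760.00/5680.00 = 51.37 cm.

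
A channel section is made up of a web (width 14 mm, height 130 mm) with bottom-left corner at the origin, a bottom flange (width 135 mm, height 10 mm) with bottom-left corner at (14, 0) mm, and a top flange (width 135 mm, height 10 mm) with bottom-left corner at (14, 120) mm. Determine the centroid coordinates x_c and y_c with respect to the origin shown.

web: A = 14 × 130 = 1820.00, centroid at (7.00, 65.00).
bottom flange: A = 135 × 10 = 1350.00, centroid at (81.50, 5.00).
top flange: A = 135 × 10 = 1350.00, centroid at (81.50, 125.00).
ΣA = 4520.00 mm², ΣAx_c = 232790.00 mm³, ΣAy_c = 293800.00 mm³.
x_c = 232790.00/4520.00 = 51.50 mm; y_c = 293800.00/4520.00 = 65.00 mm.

x_c = 51.50 mm, y_c = 65.00 mm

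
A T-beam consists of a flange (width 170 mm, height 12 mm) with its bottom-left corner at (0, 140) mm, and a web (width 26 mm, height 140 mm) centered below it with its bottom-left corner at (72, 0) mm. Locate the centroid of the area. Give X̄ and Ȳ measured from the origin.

X̄ = 85.00 mm, Ȳ = 97.30 mm

web: A = 26 × 140 = 3640.00, centroid at (85.00, 70.00).
flange: A = 170 × 12 = 2040.00, centroid at (85.00, 146.00).
ΣA = 5680.00 mm²
ΣAX̄ = (3640.00)(85.00) + (2040.00)(85.00) = 482800.00 mm³
ΣAȲ = (3640.00)(70.00) + (2040.00)(146.00) = 552640.00 mm³
X̄ = 482800.00 / 5680.00 = 85.00 mm
Ȳ = 552640.00 / 5680.00 = 97.30 mm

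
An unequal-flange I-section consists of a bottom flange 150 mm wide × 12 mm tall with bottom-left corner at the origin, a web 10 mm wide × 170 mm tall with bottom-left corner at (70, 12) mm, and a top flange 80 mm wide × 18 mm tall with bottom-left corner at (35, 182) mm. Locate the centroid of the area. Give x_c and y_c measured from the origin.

x_c = 75.00 mm, y_c = 91.24 mm

Part | A | x̄ᵢ | ȳᵢ | A·x̄ᵢ | A·ȳᵢ
bottom flange | 1800.00 | 75.00 | 6.00 | 135000.00 | 10800.00
web | 1700.00 | 75.00 | 97.00 | 127500.00 | 164900.00
top flange | 1440.00 | 75.00 | 191.00 | 108000.00 | 275040.00
Σ | 4940.00 |  |  | 370500.00 | 450740.00
x_c = 370500.00 / 4940.00 = 75.00 mm
y_c = 450740.00 / 4940.00 = 91.24 mm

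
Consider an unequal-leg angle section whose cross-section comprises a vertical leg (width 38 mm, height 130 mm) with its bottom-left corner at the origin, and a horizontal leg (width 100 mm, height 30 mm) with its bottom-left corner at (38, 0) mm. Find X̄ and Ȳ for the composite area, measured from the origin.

X̄ = 45.07 mm, Ȳ = 46.11 mm

vertical leg: A = 38 × 130 = 4940.00, centroid at (19.00, 65.00).
horizontal leg: A = 100 × 30 = 3000.00, centroid at (88.00, 15.00).
ΣA = 7940.00 mm², ΣAX̄ = 357860.00 mm³, ΣAȲ = 366100.00 mm³.
X̄ = 357860.00/7940.00 = 45.07 mm; Ȳ = 366100.00/7940.00 = 46.11 mm.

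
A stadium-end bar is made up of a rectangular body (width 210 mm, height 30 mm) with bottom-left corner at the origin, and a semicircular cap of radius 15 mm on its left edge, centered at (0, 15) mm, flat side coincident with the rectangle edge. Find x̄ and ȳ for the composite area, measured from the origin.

rectangular body: A = 210 × 30 = 6300.00, centroid at (105.00, 15.00).
semicircular end: A = ½π·15² = 353.43, centroid at (-6.37, 15.00).
ΣA = 6653.43 mm², ΣAx̄ = 659250.00 mm³, ΣAȳ = 99801.44 mm³.
x̄ = 659250.00/6653.43 = 99.08 mm; ȳ = 99801.44/6653.43 = 15.00 mm.

x̄ = 99.08 mm, ȳ = 15.00 mm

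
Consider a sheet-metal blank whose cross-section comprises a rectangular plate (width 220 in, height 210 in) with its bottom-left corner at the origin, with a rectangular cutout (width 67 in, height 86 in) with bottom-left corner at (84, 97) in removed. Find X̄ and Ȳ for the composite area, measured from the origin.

X̄ = 108.93 in, Ȳ = 100.01 in

plate: A = 220 × 210 = 46200.00, centroid at (110.00, 105.00).
hole: A = −(67 × 86) = -5762.00, centroid at (117.50, 140.00).
ΣA = 40438.00 in², ΣAX̄ = 4404965.00 in³, ΣAȲ = 4044320.00 in³.
X̄ = 4404965.00/40438.00 = 108.93 in; Ȳ = 4044320.00/40438.00 = 100.01 in.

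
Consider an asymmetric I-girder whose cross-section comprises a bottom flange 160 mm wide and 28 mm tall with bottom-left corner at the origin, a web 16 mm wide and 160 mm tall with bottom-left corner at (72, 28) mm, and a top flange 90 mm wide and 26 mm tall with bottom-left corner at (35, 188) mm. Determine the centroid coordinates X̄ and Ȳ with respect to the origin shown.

X̄ = 80.00 mm, Ȳ = 86.30 mm

bottom flange: A = 160 × 28 = 4480.00, centroid at (80.00, 14.00).
web: A = 16 × 160 = 2560.00, centroid at (80.00, 108.00).
top flange: A = 90 × 26 = 2340.00, centroid at (80.00, 201.00).
ΣA = 9380.00 mm², ΣAX̄ = 750400.00 mm³, ΣAȲ = 809540.00 mm³.
X̄ = 750400.00/9380.00 = 80.00 mm; Ȳ = 809540.00/9380.00 = 86.30 mm.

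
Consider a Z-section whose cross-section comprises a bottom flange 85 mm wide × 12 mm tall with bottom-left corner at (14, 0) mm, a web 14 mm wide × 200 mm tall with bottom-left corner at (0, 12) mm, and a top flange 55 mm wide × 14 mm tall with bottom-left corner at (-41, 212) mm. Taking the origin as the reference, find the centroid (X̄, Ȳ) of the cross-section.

Part | A | x̄ᵢ | ȳᵢ | A·x̄ᵢ | A·ȳᵢ
bottom flange | 1020.00 | 56.50 | 6.00 | 57630.00 | 6120.00
web | 2800.00 | 7.00 | 112.00 | 19600.00 | 313600.00
top flange | 770.00 | -13.50 | 219.00 | -10395.00 | 168630.00
Σ | 4590.00 |  |  | 66835.00 | 488350.00
X̄ = 66835.00 / 4590.00 = 14.56 mm
Ȳ = 488350.00 / 4590.00 = 106.39 mm

X̄ = 14.56 mm, Ȳ = 106.39 mm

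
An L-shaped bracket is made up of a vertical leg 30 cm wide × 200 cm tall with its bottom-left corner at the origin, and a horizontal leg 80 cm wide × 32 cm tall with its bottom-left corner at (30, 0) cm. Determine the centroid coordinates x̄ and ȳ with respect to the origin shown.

vertical leg: A = 30 × 200 = 6000.00, centroid at (15.00, 100.00).
horizontal leg: A = 80 × 32 = 2560.00, centroid at (70.00, 16.00).
ΣA = 8560.00 cm², ΣAx̄ = 269200.00 cm³, ΣAȳ = 640960.00 cm³.
x̄ = 269200.00/8560.00 = 31.45 cm; ȳ = 640960.00/8560.00 = 74.88 cm.

x̄ = 31.45 cm, ȳ = 74.88 cm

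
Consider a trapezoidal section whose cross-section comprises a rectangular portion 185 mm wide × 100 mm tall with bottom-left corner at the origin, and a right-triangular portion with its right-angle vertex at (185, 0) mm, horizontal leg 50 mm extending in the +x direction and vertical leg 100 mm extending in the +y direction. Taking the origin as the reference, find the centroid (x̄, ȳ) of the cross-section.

rectangular portion: A = 185 × 100 = 18500.00, centroid at (92.50, 50.00).
triangular portion: A = ½·50·100 = 2500.00, centroid at (201.67, 33.33).
ΣA = 21000.00 mm², ΣAx̄ = 2215416.67 mm³, ΣAȳ = 1008333.33 mm³.
x̄ = 2215416.67/21000.00 = 105.50 mm; ȳ = 1008333.33/21000.00 = 48.02 mm.

x̄ = 105.50 mm, ȳ = 48.02 mm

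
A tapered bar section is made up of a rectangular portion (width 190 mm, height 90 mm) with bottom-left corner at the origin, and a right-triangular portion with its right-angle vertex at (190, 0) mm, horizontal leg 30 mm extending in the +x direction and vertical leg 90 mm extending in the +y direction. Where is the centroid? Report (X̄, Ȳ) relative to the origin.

rectangular portion: A = 190 × 90 = 17100.00, centroid at (95.00, 45.00).
triangular portion: A = ½·30·90 = 1350.00, centroid at (200.00, 30.00).
ΣA = 18450.00 mm²
ΣAX̄ = (17100.00)(95.00) + (1350.00)(200.00) = 1894500.00 mm³
ΣAȲ = (17100.00)(45.00) + (1350.00)(30.00) = 810000.00 mm³
X̄ = 1894500.00 / 18450.00 = 102.68 mm
Ȳ = 810000.00 / 18450.00 = 43.90 mm

X̄ = 102.68 mm, Ȳ = 43.90 mm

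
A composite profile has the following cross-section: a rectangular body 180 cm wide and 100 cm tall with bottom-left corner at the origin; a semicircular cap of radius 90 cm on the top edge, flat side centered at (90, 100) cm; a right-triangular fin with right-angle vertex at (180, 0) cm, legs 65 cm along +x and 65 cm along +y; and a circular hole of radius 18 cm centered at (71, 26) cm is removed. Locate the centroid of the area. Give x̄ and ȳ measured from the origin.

rectangular body: A = 180 × 100 = 18000.00, centroid at (90.00, 50.00).
semicircular top: A = ½π·90² = 12723.45, centroid at (90.00, 138.20).
triangular fin: A = ½·65·65 = 2112.50, centroid at (201.67, 21.67).
hole: A = −π·18² = -1017.88, centroid at (71.00, 26.00).
ΣA = 31818.07 cm²
ΣAx̄ = (18000.00)(90.00) + (12723.45)(90.00) + (2112.50)(201.67) + (-1017.88)(71.00) = 3118862.16 cm³
ΣAȳ = (18000.00)(50.00) + (12723.45)(138.20) + (2112.50)(21.67) + (-1017.88)(26.00) = 2677651.08 cm³
x̄ = 3118862.16 / 31818.07 = 98.02 cm
ȳ = 2677651.08 / 31818.07 = 84.16 cm

x̄ = 98.02 cm, ȳ = 84.16 cm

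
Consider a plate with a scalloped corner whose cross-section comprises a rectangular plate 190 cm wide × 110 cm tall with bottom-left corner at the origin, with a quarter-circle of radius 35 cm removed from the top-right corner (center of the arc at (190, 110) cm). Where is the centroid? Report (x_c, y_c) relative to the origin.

x_c = 91.13 cm, y_c = 53.06 cm

Part | A | x̄ᵢ | ȳᵢ | A·x̄ᵢ | A·ȳᵢ
plate | 20900.00 | 95.00 | 55.00 | 1985500.00 | 1149500.00
removed quarter-circle | -962.11 | 175.15 | 95.15 | -168509.76 | -91540.74
Σ | 19937.89 |  |  | 1816990.24 | 1057959.26
x_c = 1816990.24 / 19937.89 = 91.13 cm
y_c = 1057959.26 / 19937.89 = 53.06 cm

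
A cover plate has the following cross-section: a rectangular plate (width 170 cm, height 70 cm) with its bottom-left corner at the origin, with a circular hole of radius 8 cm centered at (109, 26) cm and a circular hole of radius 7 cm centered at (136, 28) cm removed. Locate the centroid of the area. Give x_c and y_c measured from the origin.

x_c = 83.90 cm, y_c = 35.25 cm

Part | A | x̄ᵢ | ȳᵢ | A·x̄ᵢ | A·ȳᵢ
plate | 11900.00 | 85.00 | 35.00 | 1011500.00 | 416500.00
hole 1 | -201.06 | 109.00 | 26.00 | -21915.75 | -5227.61
hole 2 | -153.94 | 136.00 | 28.00 | -20935.57 | -4310.27
Σ | 11545.00 |  |  | 968648.68 | 406962.12
x_c = 968648.68 / 11545.00 = 83.90 cm
y_c = 406962.12 / 11545.00 = 35.25 cm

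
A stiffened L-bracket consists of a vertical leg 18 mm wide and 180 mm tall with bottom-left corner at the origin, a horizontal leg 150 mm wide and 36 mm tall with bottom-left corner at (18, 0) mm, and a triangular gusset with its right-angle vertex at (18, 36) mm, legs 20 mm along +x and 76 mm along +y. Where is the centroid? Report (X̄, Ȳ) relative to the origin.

vertical leg: A = 18 × 180 = 3240.00, centroid at (9.00, 90.00).
horizontal leg: A = 150 × 36 = 5400.00, centroid at (93.00, 18.00).
gusset: A = ½·20·76 = 760.00, centroid at (24.67, 61.33).
ΣA = 9400.00 mm²
ΣAX̄ = (3240.00)(9.00) + (5400.00)(93.00) + (760.00)(24.67) = 550106.67 mm³
ΣAȲ = (3240.00)(90.00) + (5400.00)(18.00) + (760.00)(61.33) = 435413.33 mm³
X̄ = 550106.67 / 9400.00 = 58.52 mm
Ȳ = 435413.33 / 9400.00 = 46.32 mm

X̄ = 58.52 mm, Ȳ = 46.32 mm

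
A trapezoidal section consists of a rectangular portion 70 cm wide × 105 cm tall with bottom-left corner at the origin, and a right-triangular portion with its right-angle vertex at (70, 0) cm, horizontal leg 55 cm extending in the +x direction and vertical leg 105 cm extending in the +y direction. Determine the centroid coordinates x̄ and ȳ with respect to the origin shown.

x̄ = 50.04 cm, ȳ = 47.56 cm

rectangular portion: A = 70 × 105 = 7350.00, centroid at (35.00, 52.50).
triangular portion: A = ½·55·105 = 2887.50, centroid at (88.33, 35.00).
ΣA = 10237.50 cm², ΣAx̄ = 512312.50 cm³, ΣAȳ = 486937.50 cm³.
x̄ = 512312.50/10237.50 = 50.04 cm; ȳ = 486937.50/10237.50 = 47.56 cm.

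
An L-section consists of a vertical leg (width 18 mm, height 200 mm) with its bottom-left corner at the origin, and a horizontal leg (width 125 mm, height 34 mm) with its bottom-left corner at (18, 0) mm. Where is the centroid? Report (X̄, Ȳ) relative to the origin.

X̄ = 47.71 mm, Ȳ = 55.06 mm

vertical leg: A = 18 × 200 = 3600.00, centroid at (9.00, 100.00).
horizontal leg: A = 125 × 34 = 4250.00, centroid at (80.50, 17.00).
ΣA = 7850.00 mm²
ΣAX̄ = (3600.00)(9.00) + (4250.00)(80.50) = 374525.00 mm³
ΣAȲ = (3600.00)(100.00) + (4250.00)(17.00) = 432250.00 mm³
X̄ = 374525.00 / 7850.00 = 47.71 mm
Ȳ = 432250.00 / 7850.00 = 55.06 mm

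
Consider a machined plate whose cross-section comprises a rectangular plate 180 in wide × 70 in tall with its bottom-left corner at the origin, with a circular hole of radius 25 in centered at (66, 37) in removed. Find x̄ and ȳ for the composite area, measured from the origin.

x̄ = 94.43 in, ȳ = 34.63 in

Part | A | x̄ᵢ | ȳᵢ | A·x̄ᵢ | A·ȳᵢ
plate | 12600.00 | 90.00 | 35.00 | 1134000.00 | 441000.00
hole | -1963.50 | 66.00 | 37.00 | -129590.70 | -72649.33
Σ | 10636.50 |  |  | 1004409.30 | 368350.67
x̄ = 1004409.30 / 10636.50 = 94.43 in
ȳ = 368350.67 / 10636.50 = 34.63 in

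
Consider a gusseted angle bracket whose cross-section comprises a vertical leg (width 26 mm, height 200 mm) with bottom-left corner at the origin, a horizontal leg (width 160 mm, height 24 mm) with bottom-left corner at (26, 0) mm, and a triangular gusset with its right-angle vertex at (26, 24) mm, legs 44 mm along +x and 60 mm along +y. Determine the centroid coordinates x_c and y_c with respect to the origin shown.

Part | A | x̄ᵢ | ȳᵢ | A·x̄ᵢ | A·ȳᵢ
vertical leg | 5200.00 | 13.00 | 100.00 | 67600.00 | 520000.00
horizontal leg | 3840.00 | 106.00 | 12.00 | 407040.00 | 46080.00
gusset | 1320.00 | 40.67 | 44.00 | 53680.00 | 58080.00
Σ | 10360.00 |  |  | 528320.00 | 624160.00
x_c = 528320.00 / 10360.00 = 51.00 mm
y_c = 624160.00 / 10360.00 = 60.25 mm

x_c = 51.00 mm, y_c = 60.25 mm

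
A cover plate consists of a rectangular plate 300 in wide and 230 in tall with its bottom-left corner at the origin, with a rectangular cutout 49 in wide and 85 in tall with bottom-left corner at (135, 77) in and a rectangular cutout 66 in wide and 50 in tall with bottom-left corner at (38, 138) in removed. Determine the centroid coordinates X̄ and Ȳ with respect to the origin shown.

Part | A | x̄ᵢ | ȳᵢ | A·x̄ᵢ | A·ȳᵢ
plate | 69000.00 | 150.00 | 115.00 | 10350000.00 | 7935000.00
hole 1 | -4165.00 | 159.50 | 119.50 | -664317.50 | -497717.50
hole 2 | -3300.00 | 71.00 | 163.00 | -234300.00 | -537900.00
Σ | 61535.00 |  |  | 9451382.50 | 6899382.50
X̄ = 9451382.50 / 61535.00 = 153.59 in
Ȳ = 6899382.50 / 61535.00 = 112.12 in

X̄ = 153.59 in, Ȳ = 112.12 in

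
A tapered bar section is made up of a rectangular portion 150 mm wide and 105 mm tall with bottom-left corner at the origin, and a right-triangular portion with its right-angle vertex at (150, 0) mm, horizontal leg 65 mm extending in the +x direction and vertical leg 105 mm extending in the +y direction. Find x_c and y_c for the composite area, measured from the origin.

rectangular portion: A = 150 × 105 = 15750.00, centroid at (75.00, 52.50).
triangular portion: A = ½·65·105 = 3412.50, centroid at (171.67, 35.00).
ΣA = 19162.50 mm², ΣAx_c = 1767062.50 mm³, ΣAy_c = 946312.50 mm³.
x_c = 1767062.50/19162.50 = 92.21 mm; y_c = 946312.50/19162.50 = 49.38 mm.

x_c = 92.21 mm, y_c = 49.38 mm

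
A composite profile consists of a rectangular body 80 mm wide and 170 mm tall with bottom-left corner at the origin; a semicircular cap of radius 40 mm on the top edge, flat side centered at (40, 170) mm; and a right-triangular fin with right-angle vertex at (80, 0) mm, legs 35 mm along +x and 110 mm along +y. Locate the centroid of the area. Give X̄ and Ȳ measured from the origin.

rectangular body: A = 80 × 170 = 13600.00, centroid at (40.00, 85.00).
semicircular top: A = ½π·40² = 2513.27, centroid at (40.00, 186.98).
triangular fin: A = ½·35·110 = 1925.00, centroid at (91.67, 36.67).
ΣA = 18038.27 mm², ΣAX̄ = 820989.30 mm³, ΣAȲ = 1696506.60 mm³.
X̄ = 820989.30/18038.27 = 45.51 mm; Ȳ = 1696506.60/18038.27 = 94.05 mm.

X̄ = 45.51 mm, Ȳ = 94.05 mm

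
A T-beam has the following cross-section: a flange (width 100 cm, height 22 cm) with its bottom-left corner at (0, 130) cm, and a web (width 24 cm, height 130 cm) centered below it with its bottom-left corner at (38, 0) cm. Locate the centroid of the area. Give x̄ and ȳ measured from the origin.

Part | A | x̄ᵢ | ȳᵢ | A·x̄ᵢ | A·ȳᵢ
web | 3120.00 | 50.00 | 65.00 | 156000.00 | 202800.00
flange | 2200.00 | 50.00 | 141.00 | 110000.00 | 310200.00
Σ | 5320.00 |  |  | 266000.00 | 513000.00
x̄ = 266000.00 / 5320.00 = 50.00 cm
ȳ = 513000.00 / 5320.00 = 96.43 cm

x̄ = 50.00 cm, ȳ = 96.43 cm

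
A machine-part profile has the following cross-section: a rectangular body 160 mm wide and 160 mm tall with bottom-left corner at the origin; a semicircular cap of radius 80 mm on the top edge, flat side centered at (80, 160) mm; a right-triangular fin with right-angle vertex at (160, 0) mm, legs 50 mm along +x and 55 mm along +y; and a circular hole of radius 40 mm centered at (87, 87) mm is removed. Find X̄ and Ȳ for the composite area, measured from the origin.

Part | A | x̄ᵢ | ȳᵢ | A·x̄ᵢ | A·ȳᵢ
rectangular body | 25600.00 | 80.00 | 80.00 | 2048000.00 | 2048000.00
semicircular top | 10053.10 | 80.00 | 193.95 | 804247.72 | 1949828.77
triangular fin | 1375.00 | 176.67 | 18.33 | 242916.67 | 25208.33
hole | -5026.55 | 87.00 | 87.00 | -437309.70 | -437309.70
Σ | 32001.55 |  |  | 2657854.69 | 3585727.41
X̄ = 2657854.69 / 32001.55 = 83.05 mm
Ȳ = 3585727.41 / 32001.55 = 112.05 mm

X̄ = 83.05 mm, Ȳ = 112.05 mm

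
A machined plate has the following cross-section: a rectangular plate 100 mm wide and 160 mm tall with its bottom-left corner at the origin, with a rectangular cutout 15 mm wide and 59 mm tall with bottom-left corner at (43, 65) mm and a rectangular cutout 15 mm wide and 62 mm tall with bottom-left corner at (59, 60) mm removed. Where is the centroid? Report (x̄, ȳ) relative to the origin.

plate: A = 100 × 160 = 16000.00, centroid at (50.00, 80.00).
hole 1: A = −(15 × 59) = -885.00, centroid at (50.50, 94.50).
hole 2: A = −(15 × 62) = -930.00, centroid at (66.50, 91.00).
ΣA = 14185.00 mm², ΣAx̄ = 693462.50 mm³, ΣAȳ = 1111737.50 mm³.
x̄ = 693462.50/14185.00 = 48.89 mm; ȳ = 1111737.50/14185.00 = 78.37 mm.

x̄ = 48.89 mm, ȳ = 78.37 mm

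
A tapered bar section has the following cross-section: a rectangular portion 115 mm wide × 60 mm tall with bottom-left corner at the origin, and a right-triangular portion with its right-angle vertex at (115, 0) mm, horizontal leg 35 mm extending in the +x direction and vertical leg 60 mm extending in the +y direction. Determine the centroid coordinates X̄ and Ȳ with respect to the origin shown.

X̄ = 66.64 mm, Ȳ = 28.68 mm

rectangular portion: A = 115 × 60 = 6900.00, centroid at (57.50, 30.00).
triangular portion: A = ½·35·60 = 1050.00, centroid at (126.67, 20.00).
ΣA = 7950.00 mm²
ΣAX̄ = (6900.00)(57.50) + (1050.00)(126.67) = 529750.00 mm³
ΣAȲ = (6900.00)(30.00) + (1050.00)(20.00) = 228000.00 mm³
X̄ = 529750.00 / 7950.00 = 66.64 mm
Ȳ = 228000.00 / 7950.00 = 28.68 mm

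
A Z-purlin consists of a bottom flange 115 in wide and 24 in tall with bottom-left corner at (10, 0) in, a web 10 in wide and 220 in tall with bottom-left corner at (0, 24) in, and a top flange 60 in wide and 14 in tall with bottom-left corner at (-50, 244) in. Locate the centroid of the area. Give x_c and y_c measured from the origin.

x_c = 31.12 in, y_c = 92.89 in

Part | A | x̄ᵢ | ȳᵢ | A·x̄ᵢ | A·ȳᵢ
bottom flange | 2760.00 | 67.50 | 12.00 | 186300.00 | 33120.00
web | 2200.00 | 5.00 | 134.00 | 11000.00 | 294800.00
top flange | 840.00 | -20.00 | 251.00 | -16800.00 | 210840.00
Σ | 5800.00 |  |  | 180500.00 | 538760.00
x_c = 180500.00 / 5800.00 = 31.12 in
y_c = 538760.00 / 5800.00 = 92.89 in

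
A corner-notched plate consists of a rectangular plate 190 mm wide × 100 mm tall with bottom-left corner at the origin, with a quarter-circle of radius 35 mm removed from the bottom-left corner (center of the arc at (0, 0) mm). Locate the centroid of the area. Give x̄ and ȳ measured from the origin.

plate: A = 190 × 100 = 19000.00, centroid at (95.00, 50.00).
removed quarter-circle: A = −¼π·35² = -962.11, centroid at (14.85, 14.85).
ΣA = 18037.89 mm²
ΣAx̄ = (19000.00)(95.00) + (-962.11)(14.85) = 1790708.33 mm³
ΣAȳ = (19000.00)(50.00) + (-962.11)(14.85) = 935708.33 mm³
x̄ = 1790708.33 / 18037.89 = 99.27 mm
ȳ = 935708.33 / 18037.89 = 51.87 mm

x̄ = 99.27 mm, ȳ = 51.87 mm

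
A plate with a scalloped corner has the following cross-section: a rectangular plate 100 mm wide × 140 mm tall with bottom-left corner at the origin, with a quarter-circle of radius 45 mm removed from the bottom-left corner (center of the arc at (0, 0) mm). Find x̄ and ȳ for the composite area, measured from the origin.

x̄ = 53.96 mm, ȳ = 76.52 mm

Part | A | x̄ᵢ | ȳᵢ | A·x̄ᵢ | A·ȳᵢ
plate | 14000.00 | 50.00 | 70.00 | 700000.00 | 980000.00
removed quarter-circle | -1590.43 | 19.10 | 19.10 | -30375.00 | -30375.00
Σ | 12409.57 |  |  | 669625.00 | 949625.00
x̄ = 669625.00 / 12409.57 = 53.96 mm
ȳ = 949625.00 / 12409.57 = 76.52 mm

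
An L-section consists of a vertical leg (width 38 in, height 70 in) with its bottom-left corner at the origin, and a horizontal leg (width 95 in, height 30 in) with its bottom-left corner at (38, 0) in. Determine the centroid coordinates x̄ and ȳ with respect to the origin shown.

x̄ = 53.40 in, ȳ = 24.66 in

Part | A | x̄ᵢ | ȳᵢ | A·x̄ᵢ | A·ȳᵢ
vertical leg | 2660.00 | 19.00 | 35.00 | 50540.00 | 93100.00
horizontal leg | 2850.00 | 85.50 | 15.00 | 243675.00 | 42750.00
Σ | 5510.00 |  |  | 294215.00 | 135850.00
x̄ = 294215.00 / 5510.00 = 53.40 in
ȳ = 135850.00 / 5510.00 = 24.66 in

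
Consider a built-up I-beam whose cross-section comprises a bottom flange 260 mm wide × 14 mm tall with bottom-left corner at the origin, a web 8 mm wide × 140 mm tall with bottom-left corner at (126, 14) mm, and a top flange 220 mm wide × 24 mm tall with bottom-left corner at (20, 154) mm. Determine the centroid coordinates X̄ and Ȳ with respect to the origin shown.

bottom flange: A = 260 × 14 = 3640.00, centroid at (130.00, 7.00).
web: A = 8 × 140 = 1120.00, centroid at (130.00, 84.00).
top flange: A = 220 × 24 = 5280.00, centroid at (130.00, 166.00).
ΣA = 10040.00 mm², ΣAX̄ = 1305200.00 mm³, ΣAȲ = 996040.00 mm³.
X̄ = 1305200.00/10040.00 = 130.00 mm; Ȳ = 996040.00/10040.00 = 99.21 mm.

X̄ = 130.00 mm, Ȳ = 99.21 mm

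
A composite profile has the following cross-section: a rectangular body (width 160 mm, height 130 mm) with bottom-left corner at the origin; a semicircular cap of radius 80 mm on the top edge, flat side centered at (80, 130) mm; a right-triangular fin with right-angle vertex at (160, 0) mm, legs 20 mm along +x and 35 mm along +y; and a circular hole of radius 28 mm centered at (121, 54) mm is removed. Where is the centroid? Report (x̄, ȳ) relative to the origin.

rectangular body: A = 160 × 130 = 20800.00, centroid at (80.00, 65.00).
semicircular top: A = ½π·80² = 10053.10, centroid at (80.00, 163.95).
triangular fin: A = ½·20·35 = 350.00, centroid at (166.67, 11.67).
hole: A = −π·28² = -2463.01, centroid at (121.00, 54.00).
ΣA = 28740.09 mm²
ΣAx̄ = (20800.00)(80.00) + (10053.10)(80.00) + (350.00)(166.67) + (-2463.01)(121.00) = 2228557.01 mm³
ΣAȳ = (20800.00)(65.00) + (10053.10)(163.95) + (350.00)(11.67) + (-2463.01)(54.00) = 2871316.74 mm³
x̄ = 2228557.01 / 28740.09 = 77.54 mm
ȳ = 2871316.74 / 28740.09 = 99.91 mm

x̄ = 77.54 mm, ȳ = 99.91 mm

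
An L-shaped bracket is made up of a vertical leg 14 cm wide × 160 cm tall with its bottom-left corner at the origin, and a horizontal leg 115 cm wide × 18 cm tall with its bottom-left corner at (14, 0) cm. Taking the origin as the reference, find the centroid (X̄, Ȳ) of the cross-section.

Part | A | x̄ᵢ | ȳᵢ | A·x̄ᵢ | A·ȳᵢ
vertical leg | 2240.00 | 7.00 | 80.00 | 15680.00 | 179200.00
horizontal leg | 2070.00 | 71.50 | 9.00 | 148005.00 | 18630.00
Σ | 4310.00 |  |  | 163685.00 | 197830.00
X̄ = 163685.00 / 4310.00 = 37.98 cm
Ȳ = 197830.00 / 4310.00 = 45.90 cm

X̄ = 37.98 cm, Ȳ = 45.90 cm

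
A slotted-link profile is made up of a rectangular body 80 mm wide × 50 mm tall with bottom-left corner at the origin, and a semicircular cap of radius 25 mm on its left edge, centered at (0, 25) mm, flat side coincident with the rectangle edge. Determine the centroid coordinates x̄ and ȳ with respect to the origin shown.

x̄ = 30.03 mm, ȳ = 25.00 mm

rectangular body: A = 80 × 50 = 4000.00, centroid at (40.00, 25.00).
semicircular end: A = ½π·25² = 981.75, centroid at (-10.61, 25.00).
ΣA = 4981.75 mm², ΣAx̄ = 149583.33 mm³, ΣAȳ = 124543.69 mm³.
x̄ = 149583.33/4981.75 = 30.03 mm; ȳ = 124543.69/4981.75 = 25.00 mm.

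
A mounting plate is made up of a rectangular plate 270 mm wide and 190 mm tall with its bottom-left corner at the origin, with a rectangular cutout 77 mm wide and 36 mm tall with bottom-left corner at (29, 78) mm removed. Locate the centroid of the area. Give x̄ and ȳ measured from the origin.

x̄ = 138.86 mm, ȳ = 94.94 mm

plate: A = 270 × 190 = 51300.00, centroid at (135.00, 95.00).
hole: A = −(77 × 36) = -2772.00, centroid at (67.50, 96.00).
ΣA = 48528.00 mm², ΣAx̄ = 6738390.00 mm³, ΣAȳ = 4607388.00 mm³.
x̄ = 6738390.00/48528.00 = 138.86 mm; ȳ = 4607388.00/48528.00 = 94.94 mm.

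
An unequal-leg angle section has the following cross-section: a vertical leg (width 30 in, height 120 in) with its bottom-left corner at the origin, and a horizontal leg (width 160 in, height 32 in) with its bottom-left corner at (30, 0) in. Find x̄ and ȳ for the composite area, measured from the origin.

vertical leg: A = 30 × 120 = 3600.00, centroid at (15.00, 60.00).
horizontal leg: A = 160 × 32 = 5120.00, centroid at (110.00, 16.00).
ΣA = 8720.00 in², ΣAx̄ = 617200.00 in³, ΣAȳ = 297920.00 in³.
x̄ = 617200.00/8720.00 = 70.78 in; ȳ = 297920.00/8720.00 = 34.17 in.

x̄ = 70.78 in, ȳ = 34.17 in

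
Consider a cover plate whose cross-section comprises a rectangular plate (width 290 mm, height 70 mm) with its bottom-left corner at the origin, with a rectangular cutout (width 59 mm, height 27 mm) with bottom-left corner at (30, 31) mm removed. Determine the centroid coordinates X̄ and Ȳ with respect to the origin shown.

plate: A = 290 × 70 = 20300.00, centroid at (145.00, 35.00).
hole: A = −(59 × 27) = -1593.00, centroid at (59.50, 44.50).
ΣA = 18707.00 mm², ΣAX̄ = 2848716.50 mm³, ΣAȲ = 639611.50 mm³.
X̄ = 2848716.50/18707.00 = 152.28 mm; Ȳ = 639611.50/18707.00 = 34.19 mm.

X̄ = 152.28 mm, Ȳ = 34.19 mm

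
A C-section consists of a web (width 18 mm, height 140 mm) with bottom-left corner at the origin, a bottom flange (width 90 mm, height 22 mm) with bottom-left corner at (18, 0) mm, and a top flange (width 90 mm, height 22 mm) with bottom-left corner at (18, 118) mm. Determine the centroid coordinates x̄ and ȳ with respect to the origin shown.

web: A = 18 × 140 = 2520.00, centroid at (9.00, 70.00).
bottom flange: A = 90 × 22 = 1980.00, centroid at (63.00, 11.00).
top flange: A = 90 × 22 = 1980.00, centroid at (63.00, 129.00).
ΣA = 6480.00 mm², ΣAx̄ = 272160.00 mm³, ΣAȳ = 453600.00 mm³.
x̄ = 272160.00/6480.00 = 42.00 mm; ȳ = 453600.00/6480.00 = 70.00 mm.

x̄ = 42.00 mm, ȳ = 70.00 mm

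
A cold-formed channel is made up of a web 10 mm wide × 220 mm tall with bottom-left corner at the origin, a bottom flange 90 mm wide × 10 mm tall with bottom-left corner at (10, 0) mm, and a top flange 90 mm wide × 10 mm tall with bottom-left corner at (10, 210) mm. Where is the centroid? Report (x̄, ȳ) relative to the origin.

web: A = 10 × 220 = 2200.00, centroid at (5.00, 110.00).
bottom flange: A = 90 × 10 = 900.00, centroid at (55.00, 5.00).
top flange: A = 90 × 10 = 900.00, centroid at (55.00, 215.00).
ΣA = 4000.00 mm²
ΣAx̄ = (2200.00)(5.00) + (900.00)(55.00) + (900.00)(55.00) = 110000.00 mm³
ΣAȳ = (2200.00)(110.00) + (900.00)(5.00) + (900.00)(215.00) = 440000.00 mm³
x̄ = 110000.00 / 4000.00 = 27.50 mm
ȳ = 440000.00 / 4000.00 = 110.00 mm

x̄ = 27.50 mm, ȳ = 110.00 mm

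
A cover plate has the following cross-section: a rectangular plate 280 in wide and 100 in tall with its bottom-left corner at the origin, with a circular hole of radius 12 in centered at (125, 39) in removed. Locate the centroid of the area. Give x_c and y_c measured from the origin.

plate: A = 280 × 100 = 28000.00, centroid at (140.00, 50.00).
hole: A = −π·12² = -452.39, centroid at (125.00, 39.00).
ΣA = 27547.61 in²
ΣAx_c = (28000.00)(140.00) + (-452.39)(125.00) = 3863451.33 in³
ΣAy_c = (28000.00)(50.00) + (-452.39)(39.00) = 1382356.82 in³
x_c = 3863451.33 / 27547.61 = 140.25 in
y_c = 1382356.82 / 27547.61 = 50.18 in

x_c = 140.25 in, y_c = 50.18 in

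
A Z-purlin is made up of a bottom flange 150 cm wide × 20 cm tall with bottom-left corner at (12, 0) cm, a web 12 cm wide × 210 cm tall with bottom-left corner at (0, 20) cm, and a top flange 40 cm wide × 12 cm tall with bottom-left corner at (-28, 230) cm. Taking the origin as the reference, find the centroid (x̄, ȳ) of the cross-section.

x̄ = 45.38 cm, ȳ = 76.38 cm

bottom flange: A = 150 × 20 = 3000.00, centroid at (87.00, 10.00).
web: A = 12 × 210 = 2520.00, centroid at (6.00, 125.00).
top flange: A = 40 × 12 = 480.00, centroid at (-8.00, 236.00).
ΣA = 6000.00 cm², ΣAx̄ = 272280.00 cm³, ΣAȳ = 458280.00 cm³.
x̄ = 272280.00/6000.00 = 45.38 cm; ȳ = 458280.00/6000.00 = 76.38 cm.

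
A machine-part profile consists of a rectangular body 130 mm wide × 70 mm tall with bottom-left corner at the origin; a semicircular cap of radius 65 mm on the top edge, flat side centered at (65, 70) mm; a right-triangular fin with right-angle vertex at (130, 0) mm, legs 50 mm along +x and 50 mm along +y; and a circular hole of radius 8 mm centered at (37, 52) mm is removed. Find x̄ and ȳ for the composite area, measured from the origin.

rectangular body: A = 130 × 70 = 9100.00, centroid at (65.00, 35.00).
semicircular top: A = ½π·65² = 6636.61, centroid at (65.00, 97.59).
triangular fin: A = ½·50·50 = 1250.00, centroid at (146.67, 16.67).
hole: A = −π·8² = -201.06, centroid at (37.00, 52.00).
ΣA = 16785.55 mm²
ΣAx̄ = (9100.00)(65.00) + (6636.61)(65.00) + (1250.00)(146.67) + (-201.06)(37.00) = 1198773.98 mm³
ΣAȳ = (9100.00)(35.00) + (6636.61)(97.59) + (1250.00)(16.67) + (-201.06)(52.00) = 976524.46 mm³
x̄ = 1198773.98 / 16785.55 = 71.42 mm
ȳ = 976524.46 / 16785.55 = 58.18 mm

x̄ = 71.42 mm, ȳ = 58.18 mm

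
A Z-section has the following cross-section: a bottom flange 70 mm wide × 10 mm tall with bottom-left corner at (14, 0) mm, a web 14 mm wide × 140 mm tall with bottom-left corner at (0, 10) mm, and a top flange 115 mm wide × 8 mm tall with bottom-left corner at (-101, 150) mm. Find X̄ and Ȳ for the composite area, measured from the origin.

bottom flange: A = 70 × 10 = 700.00, centroid at (49.00, 5.00).
web: A = 14 × 140 = 1960.00, centroid at (7.00, 80.00).
top flange: A = 115 × 8 = 920.00, centroid at (-43.50, 154.00).
ΣA = 3580.00 mm²
ΣAX̄ = (700.00)(49.00) + (1960.00)(7.00) + (920.00)(-43.50) = 8000.00 mm³
ΣAȲ = (700.00)(5.00) + (1960.00)(80.00) + (920.00)(154.00) = 301980.00 mm³
X̄ = 8000.00 / 3580.00 = 2.23 mm
Ȳ = 301980.00 / 3580.00 = 84.35 mm

X̄ = 2.23 mm, Ȳ = 84.35 mm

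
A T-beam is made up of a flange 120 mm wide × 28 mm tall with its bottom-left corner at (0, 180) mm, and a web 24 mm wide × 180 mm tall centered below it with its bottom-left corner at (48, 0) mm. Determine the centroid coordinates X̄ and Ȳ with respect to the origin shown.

X̄ = 60.00 mm, Ȳ = 135.50 mm

Part | A | x̄ᵢ | ȳᵢ | A·x̄ᵢ | A·ȳᵢ
web | 4320.00 | 60.00 | 90.00 | 259200.00 | 388800.00
flange | 3360.00 | 60.00 | 194.00 | 201600.00 | 651840.00
Σ | 7680.00 |  |  | 460800.00 | 1040640.00
X̄ = 460800.00 / 7680.00 = 60.00 mm
Ȳ = 1040640.00 / 7680.00 = 135.50 mm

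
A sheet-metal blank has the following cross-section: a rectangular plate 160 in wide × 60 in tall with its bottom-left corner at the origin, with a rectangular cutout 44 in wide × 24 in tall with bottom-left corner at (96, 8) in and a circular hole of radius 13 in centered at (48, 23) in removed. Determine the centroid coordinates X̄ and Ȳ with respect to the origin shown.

X̄ = 77.11 in, Ȳ = 31.78 in

plate: A = 160 × 60 = 9600.00, centroid at (80.00, 30.00).
hole 1: A = −(44 × 24) = -1056.00, centroid at (118.00, 20.00).
hole 2: A = −π·13² = -530.93, centroid at (48.00, 23.00).
ΣA = 8013.07 in², ΣAX̄ = 617907.40 in³, ΣAȲ = 254668.63 in³.
X̄ = 617907.40/8013.07 = 77.11 in; Ȳ = 254668.63/8013.07 = 31.78 in.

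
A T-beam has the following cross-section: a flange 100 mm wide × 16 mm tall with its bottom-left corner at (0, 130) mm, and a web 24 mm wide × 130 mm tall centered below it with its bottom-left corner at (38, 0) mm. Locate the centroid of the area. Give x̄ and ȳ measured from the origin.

web: A = 24 × 130 = 3120.00, centroid at (50.00, 65.00).
flange: A = 100 × 16 = 1600.00, centroid at (50.00, 138.00).
ΣA = 4720.00 mm², ΣAx̄ = 236000.00 mm³, ΣAȳ = 423600.00 mm³.
x̄ = 236000.00/4720.00 = 50.00 mm; ȳ = 423600.00/4720.00 = 89.75 mm.

x̄ = 50.00 mm, ȳ = 89.75 mm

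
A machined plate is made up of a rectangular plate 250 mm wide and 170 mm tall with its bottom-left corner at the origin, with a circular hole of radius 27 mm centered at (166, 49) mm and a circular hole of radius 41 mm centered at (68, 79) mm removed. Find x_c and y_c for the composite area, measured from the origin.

x_c = 130.93 mm, y_c = 88.27 mm

plate: A = 250 × 170 = 42500.00, centroid at (125.00, 85.00).
hole 1: A = −π·27² = -2290.22, centroid at (166.00, 49.00).
hole 2: A = −π·41² = -5281.02, centroid at (68.00, 79.00).
ΣA = 34928.76 mm²
ΣAx_c = (42500.00)(125.00) + (-2290.22)(166.00) + (-5281.02)(68.00) = 4573214.13 mm³
ΣAy_c = (42500.00)(85.00) + (-2290.22)(49.00) + (-5281.02)(79.00) = 3083078.81 mm³
x_c = 4573214.13 / 34928.76 = 130.93 mm
y_c = 3083078.81 / 34928.76 = 88.27 mm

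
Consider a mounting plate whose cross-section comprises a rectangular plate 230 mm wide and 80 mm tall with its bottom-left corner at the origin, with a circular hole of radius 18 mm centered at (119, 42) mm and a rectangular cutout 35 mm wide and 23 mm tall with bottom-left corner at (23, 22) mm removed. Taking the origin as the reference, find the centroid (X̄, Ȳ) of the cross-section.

Part | A | x̄ᵢ | ȳᵢ | A·x̄ᵢ | A·ȳᵢ
plate | 18400.00 | 115.00 | 40.00 | 2116000.00 | 736000.00
hole 1 | -1017.88 | 119.00 | 42.00 | -121127.25 | -42750.79
hole 2 | -805.00 | 40.50 | 33.50 | -32602.50 | -26967.50
Σ | 16577.12 |  |  | 1962270.25 | 666281.71
X̄ = 1962270.25 / 16577.12 = 118.37 mm
Ȳ = 666281.71 / 16577.12 = 40.19 mm

X̄ = 118.37 mm, Ȳ = 40.19 mm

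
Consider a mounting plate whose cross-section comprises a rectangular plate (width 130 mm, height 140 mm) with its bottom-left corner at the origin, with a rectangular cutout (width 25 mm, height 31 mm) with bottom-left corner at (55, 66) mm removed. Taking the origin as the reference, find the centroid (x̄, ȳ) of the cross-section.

plate: A = 130 × 140 = 18200.00, centroid at (65.00, 70.00).
hole: A = −(25 × 31) = -775.00, centroid at (67.50, 81.50).
ΣA = 17425.00 mm²
ΣAx̄ = (18200.00)(65.00) + (-775.00)(67.50) = 1130687.50 mm³
ΣAȳ = (18200.00)(70.00) + (-775.00)(81.50) = 1210837.50 mm³
x̄ = 1130687.50 / 17425.00 = 64.89 mm
ȳ = 1210837.50 / 17425.00 = 69.49 mm

x̄ = 64.89 mm, ȳ = 69.49 mm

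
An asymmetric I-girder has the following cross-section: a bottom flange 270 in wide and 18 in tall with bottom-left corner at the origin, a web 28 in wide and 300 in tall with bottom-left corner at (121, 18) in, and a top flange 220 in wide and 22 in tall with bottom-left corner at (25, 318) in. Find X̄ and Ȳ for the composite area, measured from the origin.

X̄ = 135.00 in, Ȳ = 168.36 in

bottom flange: A = 270 × 18 = 4860.00, centroid at (135.00, 9.00).
web: A = 28 × 300 = 8400.00, centroid at (135.00, 168.00).
top flange: A = 220 × 22 = 4840.00, centroid at (135.00, 329.00).
ΣA = 18100.00 in², ΣAX̄ = 2443500.00 in³, ΣAȲ = 3047300.00 in³.
X̄ = 2443500.00/18100.00 = 135.00 in; Ȳ = 3047300.00/18100.00 = 168.36 in.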